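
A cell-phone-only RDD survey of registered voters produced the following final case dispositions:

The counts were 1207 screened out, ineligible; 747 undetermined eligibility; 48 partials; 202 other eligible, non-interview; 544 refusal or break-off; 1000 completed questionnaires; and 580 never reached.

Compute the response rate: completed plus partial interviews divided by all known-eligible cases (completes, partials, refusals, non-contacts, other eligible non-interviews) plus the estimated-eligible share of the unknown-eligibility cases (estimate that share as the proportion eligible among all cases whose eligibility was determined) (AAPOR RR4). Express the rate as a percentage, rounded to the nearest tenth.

Top = 1000 + 48 = 1048
Eligible (known) = 1000 + 48 + 544 + 580 + 202 = 2374
e = 2374 / (2374 + 1207) = 2374 / 3581 = 0.6629
Eligible share of unknowns = 0.6629 × 747 = 495.19
Base = 2374 + 495.19 = 2869.19
RR4 = 1048 / 2869.19 = 0.3653

36.5%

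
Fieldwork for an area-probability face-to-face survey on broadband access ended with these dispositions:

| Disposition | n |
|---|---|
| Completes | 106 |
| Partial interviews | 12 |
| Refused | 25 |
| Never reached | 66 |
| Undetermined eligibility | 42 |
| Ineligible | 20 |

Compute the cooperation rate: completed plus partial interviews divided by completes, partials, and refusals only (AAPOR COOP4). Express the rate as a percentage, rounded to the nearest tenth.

Top: 106 + 12 = 118
Denom: 106 + 12 + 25 = 143
COOP4 = 118 / 143 = 0.8252

82.5%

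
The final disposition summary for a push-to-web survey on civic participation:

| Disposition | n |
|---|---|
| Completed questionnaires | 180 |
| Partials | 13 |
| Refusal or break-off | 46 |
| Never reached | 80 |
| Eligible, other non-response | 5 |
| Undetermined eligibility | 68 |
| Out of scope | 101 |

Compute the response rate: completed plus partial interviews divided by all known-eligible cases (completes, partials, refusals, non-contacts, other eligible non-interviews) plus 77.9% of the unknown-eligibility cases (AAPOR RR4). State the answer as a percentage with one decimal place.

Numerator = 180 + 13 = 193
Known eligible = 180 + 13 + 46 + 80 + 5 = 324
e × U = 0.7790 × 68 = 52.97
Base = 324 + 52.97 = 376.97
RR4 = 193 / 376.97 = 0.5120

51.2%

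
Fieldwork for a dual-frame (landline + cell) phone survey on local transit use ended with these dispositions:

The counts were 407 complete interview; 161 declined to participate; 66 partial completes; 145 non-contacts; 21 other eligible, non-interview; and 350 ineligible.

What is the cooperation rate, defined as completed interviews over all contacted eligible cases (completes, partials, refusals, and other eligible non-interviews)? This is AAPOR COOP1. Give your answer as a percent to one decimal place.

Num = 407
Denom = 407 + 66 + 161 + 21 = 655
COOP1 = 407 / 655 = 0.6214

62.1%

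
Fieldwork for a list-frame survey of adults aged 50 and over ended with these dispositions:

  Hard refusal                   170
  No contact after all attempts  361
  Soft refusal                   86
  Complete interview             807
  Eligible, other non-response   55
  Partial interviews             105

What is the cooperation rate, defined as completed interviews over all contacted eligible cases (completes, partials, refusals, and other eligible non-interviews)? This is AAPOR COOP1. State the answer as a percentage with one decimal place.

66.0%

Declined to participate = 170 + 86 = 256
Numerator: 807
Denominator: 807 + 105 + 256 + 55 = 1223
COOP1 = 807 / 1223 = 0.6599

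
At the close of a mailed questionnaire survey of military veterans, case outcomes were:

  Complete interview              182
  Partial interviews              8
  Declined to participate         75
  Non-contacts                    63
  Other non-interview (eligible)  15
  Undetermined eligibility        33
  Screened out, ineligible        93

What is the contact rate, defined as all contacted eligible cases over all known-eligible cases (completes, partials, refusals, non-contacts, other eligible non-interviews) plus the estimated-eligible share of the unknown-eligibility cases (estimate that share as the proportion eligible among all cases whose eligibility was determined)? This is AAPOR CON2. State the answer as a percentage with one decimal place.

75.9%

Numerator: 182 + 8 + 75 + 15 = 280
Eligible (known): 182 + 8 + 75 + 63 + 15 = 343
e = 343 / (343 + 93) = 343 / 436 = 0.7867
Estimated eligible among unknowns: 0.7867 × 33 = 25.96
Denom: 343 + 25.96 = 368.96
CON2 = 280 / 368.96 = 0.7589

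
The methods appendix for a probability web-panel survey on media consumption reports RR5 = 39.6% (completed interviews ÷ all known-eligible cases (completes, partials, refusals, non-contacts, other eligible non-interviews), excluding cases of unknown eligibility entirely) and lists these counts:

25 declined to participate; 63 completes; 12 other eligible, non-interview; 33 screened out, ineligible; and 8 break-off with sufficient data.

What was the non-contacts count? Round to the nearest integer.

RR5 = 63 / D = 0.396
D = 63 / 0.396 = 159.1
Other denominator terms total 108
non-contacts = 159.1 − 108 ≈ 51

51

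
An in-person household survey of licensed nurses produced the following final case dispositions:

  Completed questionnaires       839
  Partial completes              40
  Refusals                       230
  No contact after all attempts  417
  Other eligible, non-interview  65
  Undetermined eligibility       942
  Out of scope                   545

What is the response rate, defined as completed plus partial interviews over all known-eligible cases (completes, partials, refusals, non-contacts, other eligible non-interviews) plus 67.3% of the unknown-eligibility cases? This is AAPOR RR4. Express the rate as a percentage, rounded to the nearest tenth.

39.5%

Num = 839 + 40 = 879
Known eligible = 839 + 40 + 230 + 417 + 65 = 1591
Eligible share of unknowns = 0.6730 × 942 = 633.97
Denom = 1591 + 633.97 = 2224.97
RR4 = 879 / 2224.97 = 0.3951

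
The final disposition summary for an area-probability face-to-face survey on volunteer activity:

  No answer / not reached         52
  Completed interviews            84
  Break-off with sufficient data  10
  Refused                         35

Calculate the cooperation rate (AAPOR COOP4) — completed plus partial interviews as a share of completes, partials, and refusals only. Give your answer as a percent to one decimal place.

Top = 84 + 10 = 94
Base = 84 + 10 + 35 = 129
COOP4 = 94 / 129 = 0.7287

72.9%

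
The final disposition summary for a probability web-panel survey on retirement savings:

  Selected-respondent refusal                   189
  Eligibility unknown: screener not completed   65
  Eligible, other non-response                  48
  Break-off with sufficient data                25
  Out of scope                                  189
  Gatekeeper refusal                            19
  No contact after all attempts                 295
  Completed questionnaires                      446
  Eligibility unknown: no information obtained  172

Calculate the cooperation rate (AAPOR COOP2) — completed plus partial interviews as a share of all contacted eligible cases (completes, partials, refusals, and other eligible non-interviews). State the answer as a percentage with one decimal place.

64.8%

Refusals = 19 + 189 = 208
Unknown if eligible = 65 + 172 = 237
Num = 446 + 25 = 471
Denom = 446 + 25 + 208 + 48 = 727
COOP2 = 471 / 727 = 0.6479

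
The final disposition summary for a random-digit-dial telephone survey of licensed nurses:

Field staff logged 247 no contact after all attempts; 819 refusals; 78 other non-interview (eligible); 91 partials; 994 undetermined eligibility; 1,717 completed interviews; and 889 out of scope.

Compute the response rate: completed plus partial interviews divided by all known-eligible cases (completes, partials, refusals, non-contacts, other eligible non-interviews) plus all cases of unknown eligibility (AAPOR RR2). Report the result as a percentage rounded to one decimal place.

Num → 1717 + 91 = 1808
Denom → 1717 + 91 + 819 + 247 + 78 + 994 = 3946
RR2 = 1808 / 3946 = 0.4582

45.8%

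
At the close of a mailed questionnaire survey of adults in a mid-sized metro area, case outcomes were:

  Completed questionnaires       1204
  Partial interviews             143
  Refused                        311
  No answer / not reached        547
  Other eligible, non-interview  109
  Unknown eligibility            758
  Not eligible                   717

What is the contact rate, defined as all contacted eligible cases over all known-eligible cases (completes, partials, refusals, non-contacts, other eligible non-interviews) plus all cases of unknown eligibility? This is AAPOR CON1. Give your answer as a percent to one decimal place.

57.5%

Top: 1204 + 143 + 311 + 109 = 1767
Denom: 1204 + 143 + 311 + 547 + 109 + 758 = 3072
CON1 = 1767 / 3072 = 0.5752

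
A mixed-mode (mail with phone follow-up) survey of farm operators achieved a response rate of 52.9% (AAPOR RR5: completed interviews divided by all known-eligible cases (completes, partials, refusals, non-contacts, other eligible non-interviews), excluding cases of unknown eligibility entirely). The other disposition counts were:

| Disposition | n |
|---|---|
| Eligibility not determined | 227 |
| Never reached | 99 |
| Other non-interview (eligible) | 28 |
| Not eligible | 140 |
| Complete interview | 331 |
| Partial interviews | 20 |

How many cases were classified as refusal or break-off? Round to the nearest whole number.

RR5 = 331 / D = 0.529
D = 331 / 0.529 = 625.7
Other denominator terms total 478
refusal or break-off = 625.7 − 478 ≈ 148

148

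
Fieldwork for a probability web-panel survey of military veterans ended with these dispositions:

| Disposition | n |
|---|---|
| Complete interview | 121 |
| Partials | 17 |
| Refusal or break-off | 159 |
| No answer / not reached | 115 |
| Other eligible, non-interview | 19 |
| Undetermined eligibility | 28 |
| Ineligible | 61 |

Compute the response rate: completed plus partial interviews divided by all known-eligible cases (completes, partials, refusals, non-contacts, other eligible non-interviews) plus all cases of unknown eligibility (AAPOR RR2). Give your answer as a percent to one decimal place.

30.1%

Top: 121 + 17 = 138
Base: 121 + 17 + 159 + 115 + 19 + 28 = 459
RR2 = 138 / 459 = 0.3007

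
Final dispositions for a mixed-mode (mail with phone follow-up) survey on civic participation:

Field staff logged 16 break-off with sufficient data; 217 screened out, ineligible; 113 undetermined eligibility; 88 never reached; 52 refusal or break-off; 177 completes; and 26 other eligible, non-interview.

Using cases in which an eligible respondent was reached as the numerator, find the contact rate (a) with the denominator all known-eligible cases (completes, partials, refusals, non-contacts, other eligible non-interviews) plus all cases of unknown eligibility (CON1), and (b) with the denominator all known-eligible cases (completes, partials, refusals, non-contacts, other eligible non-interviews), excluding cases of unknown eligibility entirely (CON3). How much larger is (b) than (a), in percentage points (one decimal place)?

18.1

Numerator → 177 + 16 + 52 + 26 = 271
Denom → 177 + 16 + 52 + 88 + 26 + 113 = 472
CON1 = 271 / 472 = 0.5742
Denom → 177 + 16 + 52 + 88 + 26 = 359
CON3 = 271 / 359 = 0.7549
Difference = 75.49 − 57.42 = 18.07 percentage points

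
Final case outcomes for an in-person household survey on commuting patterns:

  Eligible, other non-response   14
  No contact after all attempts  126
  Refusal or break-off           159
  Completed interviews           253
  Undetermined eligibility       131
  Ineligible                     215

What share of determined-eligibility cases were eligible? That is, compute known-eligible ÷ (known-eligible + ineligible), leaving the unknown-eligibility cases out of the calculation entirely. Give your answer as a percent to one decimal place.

Determined eligible: 253 + 159 + 126 + 14 = 552
e = 552 / (552 + 215) = 552 / 767 = 0.7197

72.0%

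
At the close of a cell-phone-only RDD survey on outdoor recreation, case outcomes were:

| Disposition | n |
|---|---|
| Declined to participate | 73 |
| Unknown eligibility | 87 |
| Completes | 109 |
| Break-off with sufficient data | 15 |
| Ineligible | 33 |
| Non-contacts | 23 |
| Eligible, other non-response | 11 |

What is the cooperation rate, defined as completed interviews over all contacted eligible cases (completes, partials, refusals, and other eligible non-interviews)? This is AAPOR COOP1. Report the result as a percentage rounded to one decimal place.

52.4%

Numerator: 109
Base: 109 + 15 + 73 + 11 = 208
COOP1 = 109 / 208 = 0.5240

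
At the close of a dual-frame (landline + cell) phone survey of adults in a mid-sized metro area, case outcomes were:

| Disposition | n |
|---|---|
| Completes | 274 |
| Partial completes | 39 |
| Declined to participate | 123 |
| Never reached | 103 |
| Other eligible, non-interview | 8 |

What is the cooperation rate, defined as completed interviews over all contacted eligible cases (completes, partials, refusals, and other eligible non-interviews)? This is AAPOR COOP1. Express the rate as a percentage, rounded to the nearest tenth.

61.7%

Num = 274
Base = 274 + 39 + 123 + 8 = 444
COOP1 = 274 / 444 = 0.6171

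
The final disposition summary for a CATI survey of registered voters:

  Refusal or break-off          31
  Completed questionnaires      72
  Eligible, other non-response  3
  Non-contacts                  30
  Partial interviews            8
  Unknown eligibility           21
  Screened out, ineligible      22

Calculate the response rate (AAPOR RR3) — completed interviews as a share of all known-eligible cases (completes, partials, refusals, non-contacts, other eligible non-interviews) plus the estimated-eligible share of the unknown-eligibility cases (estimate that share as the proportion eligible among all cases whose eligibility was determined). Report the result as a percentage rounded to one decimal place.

Numerator: 72
Determined eligible: 72 + 8 + 31 + 30 + 3 = 144
e = 144 / (144 + 22) = 144 / 166 = 0.8675
e × U: 0.8675 × 21 = 18.22
Denominator: 144 + 18.22 = 162.22
RR3 = 72 / 162.22 = 0.4438

44.4%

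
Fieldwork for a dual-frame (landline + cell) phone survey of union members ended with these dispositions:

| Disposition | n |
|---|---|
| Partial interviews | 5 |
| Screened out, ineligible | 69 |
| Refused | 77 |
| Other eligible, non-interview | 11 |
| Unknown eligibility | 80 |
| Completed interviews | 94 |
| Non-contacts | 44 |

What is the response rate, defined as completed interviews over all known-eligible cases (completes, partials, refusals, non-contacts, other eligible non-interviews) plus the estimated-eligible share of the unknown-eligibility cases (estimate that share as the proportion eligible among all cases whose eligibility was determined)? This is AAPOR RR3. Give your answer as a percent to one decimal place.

Num = 94
Known eligible = 94 + 5 + 77 + 44 + 11 = 231
e = 231 / (231 + 69) = 231 / 300 = 0.7700
Estimated eligible among unknowns = 0.7700 × 80 = 61.60
Base = 231 + 61.60 = 292.60
RR3 = 94 / 292.60 = 0.3213

32.1%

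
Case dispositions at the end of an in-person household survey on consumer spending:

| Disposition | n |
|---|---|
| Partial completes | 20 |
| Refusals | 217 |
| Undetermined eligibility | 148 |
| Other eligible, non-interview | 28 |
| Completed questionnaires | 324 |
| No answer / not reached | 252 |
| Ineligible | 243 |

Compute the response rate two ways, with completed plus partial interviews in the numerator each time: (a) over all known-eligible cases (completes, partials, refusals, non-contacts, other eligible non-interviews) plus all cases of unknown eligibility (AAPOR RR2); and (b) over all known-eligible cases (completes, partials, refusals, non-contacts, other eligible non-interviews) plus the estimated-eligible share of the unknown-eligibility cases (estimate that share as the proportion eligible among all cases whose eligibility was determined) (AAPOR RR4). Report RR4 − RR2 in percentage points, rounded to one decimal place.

Numerator: 324 + 20 = 344
Denominator: 324 + 20 + 217 + 252 + 28 + 148 = 989
RR2 = 344 / 989 = 0.3478
Known eligible: 324 + 20 + 217 + 252 + 28 = 841
e = 841 / (841 + 243) = 841 / 1084 = 0.7758
e × U: 0.7758 × 148 = 114.82
Denominator: 841 + 114.82 = 955.82
RR4 = 344 / 955.82 = 0.3599
Difference = 35.99 − 34.78 = 1.21 percentage points

1.2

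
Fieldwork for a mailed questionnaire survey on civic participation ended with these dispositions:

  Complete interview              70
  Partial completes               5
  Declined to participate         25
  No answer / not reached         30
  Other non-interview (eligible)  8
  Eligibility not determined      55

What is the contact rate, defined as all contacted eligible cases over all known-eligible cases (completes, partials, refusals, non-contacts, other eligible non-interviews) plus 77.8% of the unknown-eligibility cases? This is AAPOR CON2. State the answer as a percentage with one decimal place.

59.7%

Numerator → 70 + 5 + 25 + 8 = 108
Known eligible → 70 + 5 + 25 + 30 + 8 = 138
e × U → 0.7780 × 55 = 42.79
Base → 138 + 42.79 = 180.79
CON2 = 108 / 180.79 = 0.5974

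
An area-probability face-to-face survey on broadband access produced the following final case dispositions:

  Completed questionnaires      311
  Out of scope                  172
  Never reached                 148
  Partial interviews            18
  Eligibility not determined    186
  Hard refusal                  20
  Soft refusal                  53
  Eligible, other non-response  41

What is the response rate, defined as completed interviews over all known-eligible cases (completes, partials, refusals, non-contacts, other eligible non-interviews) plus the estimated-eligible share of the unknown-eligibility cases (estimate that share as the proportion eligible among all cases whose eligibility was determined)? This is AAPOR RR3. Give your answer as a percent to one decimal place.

Declined to participate = 20 + 53 = 73
Numerator → 311
Known eligible → 311 + 18 + 73 + 148 + 41 = 591
e = 591 / (591 + 172) = 591 / 763 = 0.7746
Estimated eligible among unknowns → 0.7746 × 186 = 144.08
Denom → 591 + 144.08 = 735.08
RR3 = 311 / 735.08 = 0.4231

42.3%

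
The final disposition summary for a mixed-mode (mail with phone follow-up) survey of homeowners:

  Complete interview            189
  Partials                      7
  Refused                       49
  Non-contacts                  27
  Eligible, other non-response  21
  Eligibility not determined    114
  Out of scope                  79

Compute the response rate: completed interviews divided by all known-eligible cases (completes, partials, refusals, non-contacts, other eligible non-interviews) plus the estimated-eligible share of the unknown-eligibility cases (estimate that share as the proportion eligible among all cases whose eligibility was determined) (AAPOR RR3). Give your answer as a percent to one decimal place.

49.4%

Top = 189
Known eligible = 189 + 7 + 49 + 27 + 21 = 293
e = 293 / (293 + 79) = 293 / 372 = 0.7876
Eligible share of unknowns = 0.7876 × 114 = 89.79
Denominator = 293 + 89.79 = 382.79
RR3 = 189 / 382.79 = 0.4937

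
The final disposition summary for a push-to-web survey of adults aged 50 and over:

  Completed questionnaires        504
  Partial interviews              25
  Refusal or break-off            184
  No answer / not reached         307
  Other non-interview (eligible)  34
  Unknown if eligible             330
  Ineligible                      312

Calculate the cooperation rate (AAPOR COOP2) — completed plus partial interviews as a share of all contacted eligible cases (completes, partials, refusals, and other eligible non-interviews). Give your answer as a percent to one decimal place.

Numerator → 504 + 25 = 529
Denom → 504 + 25 + 184 + 34 = 747
COOP2 = 529 / 747 = 0.7082

70.8%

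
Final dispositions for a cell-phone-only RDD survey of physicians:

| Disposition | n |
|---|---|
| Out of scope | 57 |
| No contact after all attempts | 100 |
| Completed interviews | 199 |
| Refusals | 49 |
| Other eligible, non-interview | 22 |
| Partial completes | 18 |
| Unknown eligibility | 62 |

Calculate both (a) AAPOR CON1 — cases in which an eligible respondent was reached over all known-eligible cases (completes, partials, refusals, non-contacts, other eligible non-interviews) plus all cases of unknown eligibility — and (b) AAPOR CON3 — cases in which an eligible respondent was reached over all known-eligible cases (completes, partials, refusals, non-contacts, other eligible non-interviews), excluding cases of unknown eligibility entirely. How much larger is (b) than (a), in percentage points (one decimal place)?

10.2

Num: 199 + 18 + 49 + 22 = 288
Denominator: 199 + 18 + 49 + 100 + 22 + 62 = 450
CON1 = 288 / 450 = 0.6400
Denominator: 199 + 18 + 49 + 100 + 22 = 388
CON3 = 288 / 388 = 0.7423
Difference = 74.23 − 64.00 = 10.23 percentage points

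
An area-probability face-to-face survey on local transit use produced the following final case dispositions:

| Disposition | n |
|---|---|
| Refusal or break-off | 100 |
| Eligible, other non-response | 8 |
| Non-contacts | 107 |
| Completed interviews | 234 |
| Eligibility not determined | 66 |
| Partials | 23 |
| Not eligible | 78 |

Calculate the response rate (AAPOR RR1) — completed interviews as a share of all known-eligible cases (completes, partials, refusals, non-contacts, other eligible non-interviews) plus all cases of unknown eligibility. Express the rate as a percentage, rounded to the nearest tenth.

43.5%

Top → 234
Base → 234 + 23 + 100 + 107 + 8 + 66 = 538
RR1 = 234 / 538 = 0.4349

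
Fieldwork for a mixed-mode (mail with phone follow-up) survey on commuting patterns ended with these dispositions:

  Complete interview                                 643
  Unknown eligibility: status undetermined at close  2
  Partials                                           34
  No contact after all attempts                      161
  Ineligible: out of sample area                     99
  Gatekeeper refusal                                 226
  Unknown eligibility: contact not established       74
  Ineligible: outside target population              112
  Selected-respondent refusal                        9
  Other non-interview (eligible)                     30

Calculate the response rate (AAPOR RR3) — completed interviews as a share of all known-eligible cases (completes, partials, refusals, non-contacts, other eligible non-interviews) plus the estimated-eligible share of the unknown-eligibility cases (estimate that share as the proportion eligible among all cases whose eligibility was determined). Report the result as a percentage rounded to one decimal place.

Refusals = 226 + 9 = 235
Eligibility not determined = 74 + 2 = 76
Not eligible = 112 + 99 = 211
Num → 643
Eligible (known) → 643 + 34 + 235 + 161 + 30 = 1103
e = 1103 / (1103 + 211) = 1103 / 1314 = 0.8394
Eligible share of unknowns → 0.8394 × 76 = 63.79
Base → 1103 + 63.79 = 1166.79
RR3 = 643 / 1166.79 = 0.5511

55.1%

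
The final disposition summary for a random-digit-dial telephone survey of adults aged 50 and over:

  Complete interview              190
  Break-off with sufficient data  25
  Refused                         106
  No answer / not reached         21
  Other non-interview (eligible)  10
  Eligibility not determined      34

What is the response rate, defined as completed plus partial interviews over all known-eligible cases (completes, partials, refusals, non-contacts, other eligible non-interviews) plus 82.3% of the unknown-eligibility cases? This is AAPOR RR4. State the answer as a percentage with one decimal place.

56.6%

Numerator = 190 + 25 = 215
Known eligible = 190 + 25 + 106 + 21 + 10 = 352
Eligible share of unknowns = 0.8230 × 34 = 27.98
Denom = 352 + 27.98 = 379.98
RR4 = 215 / 379.98 = 0.5658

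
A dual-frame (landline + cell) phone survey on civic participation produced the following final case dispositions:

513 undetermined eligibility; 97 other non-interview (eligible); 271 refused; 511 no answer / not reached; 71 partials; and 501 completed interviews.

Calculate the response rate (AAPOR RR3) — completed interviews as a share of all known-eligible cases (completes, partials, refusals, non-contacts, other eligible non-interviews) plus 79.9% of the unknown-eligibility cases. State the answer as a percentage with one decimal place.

Top = 501
Determined eligible = 501 + 71 + 271 + 511 + 97 = 1451
Eligible share of unknowns = 0.7990 × 513 = 409.89
Denominator = 1451 + 409.89 = 1860.89
RR3 = 501 / 1860.89 = 0.2692

26.9%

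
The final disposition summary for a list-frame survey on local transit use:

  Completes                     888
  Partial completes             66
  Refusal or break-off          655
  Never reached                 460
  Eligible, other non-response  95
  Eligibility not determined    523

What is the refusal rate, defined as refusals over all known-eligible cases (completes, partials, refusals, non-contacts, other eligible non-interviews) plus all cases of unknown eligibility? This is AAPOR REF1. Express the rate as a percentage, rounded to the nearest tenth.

24.4%

Numerator = 655
Denom = 888 + 66 + 655 + 460 + 95 + 523 = 2687
REF1 = 655 / 2687 = 0.2438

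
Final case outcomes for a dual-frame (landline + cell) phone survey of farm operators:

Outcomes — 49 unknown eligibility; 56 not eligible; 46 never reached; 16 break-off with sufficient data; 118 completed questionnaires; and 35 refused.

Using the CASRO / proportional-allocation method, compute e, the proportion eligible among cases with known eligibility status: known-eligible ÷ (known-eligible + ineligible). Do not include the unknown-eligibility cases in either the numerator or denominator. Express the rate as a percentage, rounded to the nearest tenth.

79.3%

Known eligible: 118 + 16 + 35 + 46 = 215
e = 215 / (215 + 56) = 215 / 271 = 0.7934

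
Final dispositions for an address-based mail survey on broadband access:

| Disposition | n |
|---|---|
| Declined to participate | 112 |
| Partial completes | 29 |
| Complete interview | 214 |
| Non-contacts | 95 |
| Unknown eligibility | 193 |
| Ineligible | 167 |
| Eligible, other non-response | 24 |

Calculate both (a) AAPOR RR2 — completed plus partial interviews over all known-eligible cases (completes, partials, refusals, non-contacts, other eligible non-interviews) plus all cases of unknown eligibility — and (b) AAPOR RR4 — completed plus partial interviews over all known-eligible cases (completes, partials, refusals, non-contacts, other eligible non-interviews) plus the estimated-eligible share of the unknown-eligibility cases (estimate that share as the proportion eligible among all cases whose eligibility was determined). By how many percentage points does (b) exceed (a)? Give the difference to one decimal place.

Numerator: 214 + 29 = 243
Denom: 214 + 29 + 112 + 95 + 24 + 193 = 667
RR2 = 243 / 667 = 0.3643
Eligible (known): 214 + 29 + 112 + 95 + 24 = 474
e = 474 / (474 + 167) = 474 / 641 = 0.7395
Eligible share of unknowns: 0.7395 × 193 = 142.72
Denom: 474 + 142.72 = 616.72
RR4 = 243 / 616.72 = 0.3940
Difference = 39.40 − 36.43 = 2.97 percentage points

3.0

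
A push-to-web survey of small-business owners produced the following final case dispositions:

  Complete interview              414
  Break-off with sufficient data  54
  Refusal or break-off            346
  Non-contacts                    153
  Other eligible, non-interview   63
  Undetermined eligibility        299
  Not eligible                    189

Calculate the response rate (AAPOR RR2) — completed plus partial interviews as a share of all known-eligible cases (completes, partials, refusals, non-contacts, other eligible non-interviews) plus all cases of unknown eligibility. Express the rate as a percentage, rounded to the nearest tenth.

Num: 414 + 54 = 468
Denom: 414 + 54 + 346 + 153 + 63 + 299 = 1329
RR2 = 468 / 1329 = 0.3521

35.2%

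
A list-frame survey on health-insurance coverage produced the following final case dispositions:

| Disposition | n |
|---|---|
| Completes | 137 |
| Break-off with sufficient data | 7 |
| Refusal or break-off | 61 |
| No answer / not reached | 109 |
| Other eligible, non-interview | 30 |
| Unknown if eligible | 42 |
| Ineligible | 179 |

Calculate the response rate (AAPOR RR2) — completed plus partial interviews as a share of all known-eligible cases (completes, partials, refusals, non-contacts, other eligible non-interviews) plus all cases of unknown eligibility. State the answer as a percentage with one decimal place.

Numerator: 137 + 7 = 144
Denominator: 137 + 7 + 61 + 109 + 30 + 42 = 386
RR2 = 144 / 386 = 0.3731

37.3%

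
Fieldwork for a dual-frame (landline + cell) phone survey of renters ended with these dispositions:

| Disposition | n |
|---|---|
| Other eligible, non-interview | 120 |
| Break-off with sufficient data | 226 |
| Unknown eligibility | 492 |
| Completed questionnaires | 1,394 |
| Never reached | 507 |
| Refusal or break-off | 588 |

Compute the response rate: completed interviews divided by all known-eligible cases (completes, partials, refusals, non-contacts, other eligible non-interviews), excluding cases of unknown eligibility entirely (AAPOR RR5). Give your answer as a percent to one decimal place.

49.2%

Num = 1394
Base = 1394 + 226 + 588 + 507 + 120 = 2835
RR5 = 1394 / 2835 = 0.4917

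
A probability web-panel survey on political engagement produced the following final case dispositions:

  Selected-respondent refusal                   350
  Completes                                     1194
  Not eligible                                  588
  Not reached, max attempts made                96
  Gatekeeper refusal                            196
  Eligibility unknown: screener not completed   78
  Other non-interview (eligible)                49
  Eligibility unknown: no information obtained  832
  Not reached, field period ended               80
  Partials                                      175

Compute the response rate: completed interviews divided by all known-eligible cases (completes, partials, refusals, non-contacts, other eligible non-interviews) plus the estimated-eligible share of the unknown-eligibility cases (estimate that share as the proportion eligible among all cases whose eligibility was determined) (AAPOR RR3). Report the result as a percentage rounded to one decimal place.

Refused = 196 + 350 = 546
No answer / not reached = 80 + 96 = 176
Unknown eligibility = 78 + 832 = 910
Numerator = 1194
Known eligible = 1194 + 175 + 546 + 176 + 49 = 2140
e = 2140 / (2140 + 588) = 2140 / 2728 = 0.7845
e × U = 0.7845 × 910 = 713.89
Base = 2140 + 713.89 = 2853.89
RR3 = 1194 / 2853.89 = 0.4184

41.8%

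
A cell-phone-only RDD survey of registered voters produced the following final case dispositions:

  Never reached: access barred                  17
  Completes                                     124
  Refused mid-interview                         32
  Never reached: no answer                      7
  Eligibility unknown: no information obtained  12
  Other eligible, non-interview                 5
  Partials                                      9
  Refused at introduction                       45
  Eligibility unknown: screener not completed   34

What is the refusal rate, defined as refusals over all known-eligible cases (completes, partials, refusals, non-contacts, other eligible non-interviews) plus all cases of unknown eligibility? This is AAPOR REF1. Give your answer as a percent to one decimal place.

27.0%

Refused = 45 + 32 = 77
No answer / not reached = 7 + 17 = 24
Eligibility not determined = 34 + 12 = 46
Numerator: 77
Denominator: 124 + 9 + 77 + 24 + 5 + 46 = 285
REF1 = 77 / 285 = 0.2702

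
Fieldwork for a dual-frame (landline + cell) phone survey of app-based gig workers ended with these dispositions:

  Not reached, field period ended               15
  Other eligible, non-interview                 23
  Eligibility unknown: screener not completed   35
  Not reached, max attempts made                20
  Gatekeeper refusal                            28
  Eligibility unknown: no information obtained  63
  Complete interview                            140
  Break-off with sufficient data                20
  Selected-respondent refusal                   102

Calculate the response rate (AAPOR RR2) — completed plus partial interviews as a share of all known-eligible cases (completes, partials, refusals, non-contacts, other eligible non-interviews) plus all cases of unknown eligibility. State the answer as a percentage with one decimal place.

35.9%

Declined to participate = 28 + 102 = 130
Never reached = 15 + 20 = 35
Undetermined eligibility = 35 + 63 = 98
Top = 140 + 20 = 160
Base = 140 + 20 + 130 + 35 + 23 + 98 = 446
RR2 = 160 / 446 = 0.3587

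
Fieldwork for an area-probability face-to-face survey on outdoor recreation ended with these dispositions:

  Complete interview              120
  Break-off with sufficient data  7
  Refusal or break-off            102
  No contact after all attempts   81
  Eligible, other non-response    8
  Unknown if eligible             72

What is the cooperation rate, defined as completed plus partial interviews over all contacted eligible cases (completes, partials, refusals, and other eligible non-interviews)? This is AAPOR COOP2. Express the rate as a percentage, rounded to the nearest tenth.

53.6%

Numerator: 120 + 7 = 127
Denom: 120 + 7 + 102 + 8 = 237
COOP2 = 127 / 237 = 0.5359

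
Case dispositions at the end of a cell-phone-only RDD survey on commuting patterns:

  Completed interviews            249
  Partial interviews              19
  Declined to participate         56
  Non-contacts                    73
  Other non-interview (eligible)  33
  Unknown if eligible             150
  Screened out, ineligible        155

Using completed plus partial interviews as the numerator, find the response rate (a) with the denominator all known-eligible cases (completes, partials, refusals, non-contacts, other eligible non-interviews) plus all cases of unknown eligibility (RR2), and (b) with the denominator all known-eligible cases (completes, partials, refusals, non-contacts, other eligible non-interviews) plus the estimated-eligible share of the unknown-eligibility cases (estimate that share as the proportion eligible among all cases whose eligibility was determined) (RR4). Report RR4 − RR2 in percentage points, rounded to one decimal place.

Top = 249 + 19 = 268
Base = 249 + 19 + 56 + 73 + 33 + 150 = 580
RR2 = 268 / 580 = 0.4621
Determined eligible = 249 + 19 + 56 + 73 + 33 = 430
e = 430 / (430 + 155) = 430 / 585 = 0.7350
Estimated eligible among unknowns = 0.7350 × 150 = 110.25
Base = 430 + 110.25 = 540.25
RR4 = 268 / 540.25 = 0.4961
Difference = 49.61 − 46.21 = 3.40 percentage points

3.4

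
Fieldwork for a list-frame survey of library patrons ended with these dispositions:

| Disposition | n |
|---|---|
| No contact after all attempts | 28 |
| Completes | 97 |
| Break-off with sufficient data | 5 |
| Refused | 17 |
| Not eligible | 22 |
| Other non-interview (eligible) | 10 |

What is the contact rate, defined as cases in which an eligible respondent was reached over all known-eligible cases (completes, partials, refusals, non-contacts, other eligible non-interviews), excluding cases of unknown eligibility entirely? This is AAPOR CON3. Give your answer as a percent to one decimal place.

Numerator → 97 + 5 + 17 + 10 = 129
Base → 97 + 5 + 17 + 28 + 10 = 157
CON3 = 129 / 157 = 0.8217

82.2%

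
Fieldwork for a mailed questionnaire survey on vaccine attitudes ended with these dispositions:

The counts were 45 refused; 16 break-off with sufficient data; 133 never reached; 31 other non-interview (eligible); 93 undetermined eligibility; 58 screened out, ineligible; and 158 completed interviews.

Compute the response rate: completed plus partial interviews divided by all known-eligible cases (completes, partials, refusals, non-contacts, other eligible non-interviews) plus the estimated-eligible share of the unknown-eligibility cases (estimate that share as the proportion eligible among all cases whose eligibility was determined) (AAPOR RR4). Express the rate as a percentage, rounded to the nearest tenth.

Top → 158 + 16 = 174
Determined eligible → 158 + 16 + 45 + 133 + 31 = 383
e = 383 / (383 + 58) = 383 / 441 = 0.8685
Eligible share of unknowns → 0.8685 × 93 = 80.77
Base → 383 + 80.77 = 463.77
RR4 = 174 / 463.77 = 0.3752

37.5%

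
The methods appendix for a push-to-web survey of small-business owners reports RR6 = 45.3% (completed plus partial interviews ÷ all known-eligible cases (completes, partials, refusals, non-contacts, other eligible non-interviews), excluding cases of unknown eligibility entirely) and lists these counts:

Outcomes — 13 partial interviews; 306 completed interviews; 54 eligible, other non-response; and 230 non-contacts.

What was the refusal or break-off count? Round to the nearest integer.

101

Num = 306 + 13 = 319
RR6 = 319 / D = 0.453
D = 319 / 0.453 = 704.2
Remaining denominator categories sum to 603
refusal or break-off = 704.2 − 603 ≈ 101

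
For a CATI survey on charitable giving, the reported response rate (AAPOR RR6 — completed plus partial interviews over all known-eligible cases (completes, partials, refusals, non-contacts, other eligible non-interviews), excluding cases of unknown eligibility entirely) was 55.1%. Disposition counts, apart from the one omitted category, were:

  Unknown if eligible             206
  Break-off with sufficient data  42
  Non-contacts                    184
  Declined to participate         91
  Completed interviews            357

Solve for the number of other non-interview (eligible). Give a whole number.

50

Top: 357 + 42 = 399
RR6 = 399 / D = 0.551
D = 399 / 0.551 = 724.1
Rest of base = 674
other non-interview (eligible) = 724.1 − 674 ≈ 50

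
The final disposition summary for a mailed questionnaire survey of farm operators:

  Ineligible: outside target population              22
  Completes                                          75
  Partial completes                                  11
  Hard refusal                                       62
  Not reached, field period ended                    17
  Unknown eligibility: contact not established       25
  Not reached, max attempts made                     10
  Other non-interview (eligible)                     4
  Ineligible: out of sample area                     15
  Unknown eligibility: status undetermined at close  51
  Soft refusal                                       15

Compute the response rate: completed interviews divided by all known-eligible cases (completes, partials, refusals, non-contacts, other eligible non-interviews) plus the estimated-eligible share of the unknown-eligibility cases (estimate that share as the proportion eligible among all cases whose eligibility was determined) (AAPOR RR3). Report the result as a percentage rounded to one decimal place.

29.1%

Declined to participate = 62 + 15 = 77
No answer / not reached = 17 + 10 = 27
Unknown eligibility = 25 + 51 = 76
Ineligible = 22 + 15 = 37
Top → 75
Determined eligible → 75 + 11 + 77 + 27 + 4 = 194
e = 194 / (194 + 37) = 194 / 231 = 0.8398
e × U → 0.8398 × 76 = 63.82
Denominator → 194 + 63.82 = 257.82
RR3 = 75 / 257.82 = 0.2909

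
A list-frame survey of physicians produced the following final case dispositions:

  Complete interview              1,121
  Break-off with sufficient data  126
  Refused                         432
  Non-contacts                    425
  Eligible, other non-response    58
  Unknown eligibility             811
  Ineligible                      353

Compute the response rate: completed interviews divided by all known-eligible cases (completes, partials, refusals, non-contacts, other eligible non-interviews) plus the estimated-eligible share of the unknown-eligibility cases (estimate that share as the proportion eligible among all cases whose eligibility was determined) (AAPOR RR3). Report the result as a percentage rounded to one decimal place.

39.2%

Num → 1121
Determined eligible → 1121 + 126 + 432 + 425 + 58 = 2162
e = 2162 / (2162 + 353) = 2162 / 2515 = 0.8596
Estimated eligible among unknowns → 0.8596 × 811 = 697.14
Base → 2162 + 697.14 = 2859.14
RR3 = 1121 / 2859.14 = 0.3921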